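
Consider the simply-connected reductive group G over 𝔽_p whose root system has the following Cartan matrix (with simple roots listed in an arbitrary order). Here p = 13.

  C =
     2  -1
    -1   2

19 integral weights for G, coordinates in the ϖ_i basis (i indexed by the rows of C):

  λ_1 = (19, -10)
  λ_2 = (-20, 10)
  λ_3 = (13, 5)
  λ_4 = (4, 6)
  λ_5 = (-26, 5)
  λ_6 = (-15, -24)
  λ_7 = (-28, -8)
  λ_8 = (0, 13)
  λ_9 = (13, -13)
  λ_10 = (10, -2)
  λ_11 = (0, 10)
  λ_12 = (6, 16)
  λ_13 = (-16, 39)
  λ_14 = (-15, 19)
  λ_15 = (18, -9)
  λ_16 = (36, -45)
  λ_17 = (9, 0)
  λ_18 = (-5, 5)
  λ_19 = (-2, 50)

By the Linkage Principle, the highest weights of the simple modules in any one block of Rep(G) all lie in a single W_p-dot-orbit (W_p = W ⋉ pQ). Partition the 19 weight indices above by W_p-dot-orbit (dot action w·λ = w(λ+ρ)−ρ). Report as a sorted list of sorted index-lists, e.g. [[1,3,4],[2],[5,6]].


C ↔ A_2 under row/col permutation; |W(A_2)| = 6.

W_13-reps of the 19 weights in Ā_13 (same 2-coord order as C):

  λ_1+ρ ↦ (4, 2) · λ_2+ρ ↦ (5, 2) · λ_3+ρ ↦ (6, 1) · λ_4+ρ ↦ (5, 7) · λ_5+ρ ↦ (6, 1) · λ_6+ρ ↦ (10, 1) · λ_7+ρ ↦ (5, 7) · λ_8+ρ ↦ (1, 11) · λ_9+ρ ↦ (1, 11) · λ_10+ρ ↦ (10, 1) · λ_11+ρ ↦ (1, 11) · λ_12+ρ ↦ (4, 2) · λ_13+ρ ↦ (1, 11) · λ_14+ρ ↦ (6, 1) · λ_15+ρ ↦ (5, 2) · λ_16+ρ ↦ (5, 2) · λ_17+ρ ↦ (10, 1) · λ_18+ρ ↦ (4, 2) · λ_19+ρ ↦ (1, 11)

These 19 weights hit 6 W_13-dot-orbits; sizes (3, 3, 3, 2, 3, 5):

[[1, 12, 18], [2, 15, 16], [3, 5, 14], [4, 7], [6, 10, 17], [8, 9, 11, 13, 19]]


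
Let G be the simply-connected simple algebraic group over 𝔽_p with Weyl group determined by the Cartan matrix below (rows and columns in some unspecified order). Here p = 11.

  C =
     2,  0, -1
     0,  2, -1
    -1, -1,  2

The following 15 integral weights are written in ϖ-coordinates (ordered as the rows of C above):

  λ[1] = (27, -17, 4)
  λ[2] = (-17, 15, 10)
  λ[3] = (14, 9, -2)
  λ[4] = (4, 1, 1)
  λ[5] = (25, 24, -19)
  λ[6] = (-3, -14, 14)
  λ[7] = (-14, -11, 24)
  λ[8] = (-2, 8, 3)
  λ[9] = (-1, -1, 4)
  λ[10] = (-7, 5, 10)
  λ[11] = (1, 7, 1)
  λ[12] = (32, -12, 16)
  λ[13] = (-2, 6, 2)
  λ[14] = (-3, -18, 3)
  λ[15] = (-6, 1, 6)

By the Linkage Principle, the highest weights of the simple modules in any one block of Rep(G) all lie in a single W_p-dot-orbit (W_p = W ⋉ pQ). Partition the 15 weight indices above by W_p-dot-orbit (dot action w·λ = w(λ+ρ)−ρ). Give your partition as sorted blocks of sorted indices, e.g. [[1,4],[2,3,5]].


C ↔ A_3 under row/col permutation; |W(A_3)| = 24.

Ā_11 reps of the 15 weights (A_3, coords as presented):

    [1] (0, 0, 5)
    [2] (0, 0, 5)
    [3] (2, 1, 1)
    [4] (5, 2, 2)
    [5] (4, 3, 4)
    [6] (0, 7, 2)
    [7] (2, 1, 1)
    [8] (1, 7, 2)
    [9] (0, 0, 5)
    [10] (0, 0, 5)
    [11] (1, 7, 2)
    [12] (0, 0, 5)
    [13] (1, 7, 2)
    [14] (5, 2, 2)
    [15] (5, 2, 2)

Linkage partition of the 15 weights (6 classes, p=11):

[[1, 2, 9, 10, 12], [3, 7], [4, 14, 15], [5], [6], [8, 11, 13]]


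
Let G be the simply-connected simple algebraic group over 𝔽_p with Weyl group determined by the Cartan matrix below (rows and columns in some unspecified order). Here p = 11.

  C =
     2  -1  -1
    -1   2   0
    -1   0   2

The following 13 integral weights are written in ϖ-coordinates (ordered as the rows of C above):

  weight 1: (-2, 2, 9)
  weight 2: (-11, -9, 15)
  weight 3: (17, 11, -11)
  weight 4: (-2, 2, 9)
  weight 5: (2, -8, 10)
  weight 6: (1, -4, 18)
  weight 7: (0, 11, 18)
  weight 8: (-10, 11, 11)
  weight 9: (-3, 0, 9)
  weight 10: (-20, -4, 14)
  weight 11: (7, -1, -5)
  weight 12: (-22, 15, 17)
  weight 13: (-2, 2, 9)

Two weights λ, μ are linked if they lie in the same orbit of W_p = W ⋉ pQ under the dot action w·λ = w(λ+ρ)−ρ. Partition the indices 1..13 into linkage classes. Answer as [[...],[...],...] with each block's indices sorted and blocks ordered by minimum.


Dynkin diagram of C (from the 4 off-diagonal −1 entries): A_3.

Alcove-folded reps (p=11, 13 weights, presented ϖ-order):

  [1] (1, 1, 8);  [2] (1, 3, 5);  [3] (7, 1, 1);  [4] (1, 1, 8);  [5] (4, 0, 4);  [6] (7, 1, 1);  [7] (1, 1, 8);  [8] (7, 1, 1);  [9] (1, 1, 8);  [10] (4, 0, 4);  [11] (4, 0, 4);  [12] (1, 3, 5);  [13] (1, 1, 8)

These 13 weights hit 4 W_11-dot-orbits; sizes (5, 2, 3, 3):

[[1, 4, 7, 9, 13], [2, 12], [3, 6, 8], [5, 10, 11]]


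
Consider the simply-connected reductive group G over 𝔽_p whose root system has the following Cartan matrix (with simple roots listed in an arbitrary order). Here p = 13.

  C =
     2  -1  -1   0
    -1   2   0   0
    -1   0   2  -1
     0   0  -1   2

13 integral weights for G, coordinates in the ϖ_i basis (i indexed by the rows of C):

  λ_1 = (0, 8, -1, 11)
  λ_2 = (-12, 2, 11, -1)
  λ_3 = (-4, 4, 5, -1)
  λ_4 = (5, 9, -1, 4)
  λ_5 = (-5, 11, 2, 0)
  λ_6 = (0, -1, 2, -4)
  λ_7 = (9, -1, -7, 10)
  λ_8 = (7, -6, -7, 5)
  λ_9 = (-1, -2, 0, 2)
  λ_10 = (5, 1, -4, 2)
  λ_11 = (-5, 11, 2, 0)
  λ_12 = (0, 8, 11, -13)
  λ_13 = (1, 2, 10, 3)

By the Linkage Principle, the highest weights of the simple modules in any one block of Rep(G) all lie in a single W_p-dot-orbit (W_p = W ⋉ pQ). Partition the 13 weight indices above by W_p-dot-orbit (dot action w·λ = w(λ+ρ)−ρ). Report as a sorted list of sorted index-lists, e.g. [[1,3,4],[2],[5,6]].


A_4 Cartan matrix, 4 simple roots permuted; ρ=(1,1,1,1).

Each λ_j+ρ reduced to Ā_13; 4-tuples below use C's row order:

  λ_1+ρ ↦ (1, 0, 0, 3)
  λ_2+ρ ↦ (3, 8, 1, 0)
  λ_3+ρ ↦ (3, 2, 3, 0)
  λ_4+ρ ↦ (3, 2, 3, 0)
  λ_5+ρ ↦ (3, 8, 1, 0)
  λ_6+ρ ↦ (1, 0, 0, 3)
  λ_7+ρ ↦ (2, 2, 6, 3)
  λ_8+ρ ↦ (3, 2, 3, 0)
  λ_9+ρ ↦ (1, 0, 0, 3)
  λ_10+ρ ↦ (3, 2, 3, 0)
  λ_11+ρ ↦ (3, 8, 1, 0)
  λ_12+ρ ↦ (1, 0, 0, 3)
  λ_13+ρ ↦ (2, 2, 6, 3)

Grouping the 13 weights by Ā_13-representative: 4 linkage classes.

[[1, 6, 9, 12], [2, 5, 11], [3, 4, 8, 10], [7, 13]]


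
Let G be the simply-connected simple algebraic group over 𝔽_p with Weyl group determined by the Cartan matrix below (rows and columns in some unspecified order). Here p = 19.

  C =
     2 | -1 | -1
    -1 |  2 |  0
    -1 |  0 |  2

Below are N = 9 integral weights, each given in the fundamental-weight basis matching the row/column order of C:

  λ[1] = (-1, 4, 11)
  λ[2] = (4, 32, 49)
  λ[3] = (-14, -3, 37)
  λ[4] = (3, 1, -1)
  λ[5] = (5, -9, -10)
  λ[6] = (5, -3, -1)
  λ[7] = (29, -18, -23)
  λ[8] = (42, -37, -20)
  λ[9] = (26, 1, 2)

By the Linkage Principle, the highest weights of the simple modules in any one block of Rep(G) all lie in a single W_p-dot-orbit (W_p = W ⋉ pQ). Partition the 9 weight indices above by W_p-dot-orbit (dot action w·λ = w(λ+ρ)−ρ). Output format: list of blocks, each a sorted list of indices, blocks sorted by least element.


Root system A_3: the 3×3 matrix C matches after relabeling.

λ_j+ρ reflected into Ā_19 (⟨·,θ^∨⟩≤19); 3-tuples as given:

  1: (0, 5, 12)
  2: (0, 5, 12)
  3: (4, 2, 0)
  4: (4, 2, 0)
  5: (6, 3, 2)
  6: (4, 2, 0)
  7: (6, 3, 2)
  8: (0, 5, 12)
  9: (6, 3, 2)

The 9 indices split into 3 linkage classes (same alcove rep ⇔ same W_19-dot-orbit):

[[1, 2, 8], [3, 4, 6], [5, 7, 9]]


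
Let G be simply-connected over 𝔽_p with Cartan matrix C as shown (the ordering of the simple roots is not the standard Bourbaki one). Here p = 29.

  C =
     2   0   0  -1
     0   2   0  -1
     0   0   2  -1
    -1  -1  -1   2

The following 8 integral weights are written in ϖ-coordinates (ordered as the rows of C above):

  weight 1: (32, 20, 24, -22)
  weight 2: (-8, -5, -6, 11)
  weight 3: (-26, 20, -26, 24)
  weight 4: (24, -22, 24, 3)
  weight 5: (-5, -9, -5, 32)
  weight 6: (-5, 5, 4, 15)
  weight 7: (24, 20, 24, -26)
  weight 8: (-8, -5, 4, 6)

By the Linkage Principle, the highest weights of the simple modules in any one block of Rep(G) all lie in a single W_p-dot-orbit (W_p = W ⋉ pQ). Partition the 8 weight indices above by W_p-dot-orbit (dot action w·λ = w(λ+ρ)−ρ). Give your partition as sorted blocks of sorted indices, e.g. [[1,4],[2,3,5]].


Type D_4, rank 4, |W|=192; reorder rows/cols to standard.

Each λ_j+ρ reduced to Ā_29; 4-tuples below use C's row order:

  λ_1 → (0, 4, 0, 4);  λ_2 → (3, 0, 1, 4);  λ_3 → (0, 4, 0, 4);  λ_4 → (0, 4, 0, 4);  λ_5 → (0, 4, 0, 4);  λ_6 → (4, 6, 5, 2);  λ_7 → (0, 4, 0, 4);  λ_8 → (3, 0, 1, 4)

Partition of {1..8} into 3 W_29-dot-orbits:

[[1, 3, 4, 5, 7], [2, 8], [6]]


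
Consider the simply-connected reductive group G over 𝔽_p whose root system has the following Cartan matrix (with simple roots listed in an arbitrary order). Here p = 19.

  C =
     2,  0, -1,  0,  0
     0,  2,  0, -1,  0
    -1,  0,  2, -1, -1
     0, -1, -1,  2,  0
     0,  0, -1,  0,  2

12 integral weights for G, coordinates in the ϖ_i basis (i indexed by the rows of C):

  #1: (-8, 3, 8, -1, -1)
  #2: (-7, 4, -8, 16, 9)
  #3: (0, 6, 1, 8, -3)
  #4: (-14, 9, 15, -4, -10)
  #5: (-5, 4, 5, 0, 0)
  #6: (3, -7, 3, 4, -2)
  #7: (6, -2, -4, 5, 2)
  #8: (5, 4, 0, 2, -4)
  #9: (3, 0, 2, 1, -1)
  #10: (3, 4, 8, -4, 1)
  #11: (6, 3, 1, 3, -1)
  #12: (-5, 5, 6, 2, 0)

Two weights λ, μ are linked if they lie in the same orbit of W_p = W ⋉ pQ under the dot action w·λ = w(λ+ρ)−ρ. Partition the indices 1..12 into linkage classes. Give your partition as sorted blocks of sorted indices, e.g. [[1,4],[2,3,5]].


Dynkin diagram of C (from the 8 off-diagonal −1 entries): D_5.

Each λ_j+ρ reduced to Ā_19; 5-tuples below use C's row order:

    λ_1+ρ ↦ (7, 4, 2, 0, 0)
    λ_2+ρ ↦ (4, 1, 3, 2, 0)
    λ_3+ρ ↦ (1, 7, 0, 0, 2)
    λ_4+ρ ↦ (4, 1, 3, 2, 0)
    λ_5+ρ ↦ (4, 5, 2, 1, 1)
    λ_6+ρ ↦ (4, 5, 2, 1, 1)
    λ_7+ρ ↦ (4, 1, 3, 2, 0)
    λ_8+ρ ↦ (4, 5, 2, 1, 1)
    λ_9+ρ ↦ (4, 1, 3, 2, 0)
    λ_10+ρ ↦ (4, 2, 2, 2, 2)
    λ_11+ρ ↦ (7, 4, 2, 0, 0)
    λ_12+ρ ↦ (4, 5, 2, 1, 1)

Linkage partition of the 12 weights (5 classes, p=19):

[[1, 11], [2, 4, 7, 9], [3], [5, 6, 8, 12], [10]]


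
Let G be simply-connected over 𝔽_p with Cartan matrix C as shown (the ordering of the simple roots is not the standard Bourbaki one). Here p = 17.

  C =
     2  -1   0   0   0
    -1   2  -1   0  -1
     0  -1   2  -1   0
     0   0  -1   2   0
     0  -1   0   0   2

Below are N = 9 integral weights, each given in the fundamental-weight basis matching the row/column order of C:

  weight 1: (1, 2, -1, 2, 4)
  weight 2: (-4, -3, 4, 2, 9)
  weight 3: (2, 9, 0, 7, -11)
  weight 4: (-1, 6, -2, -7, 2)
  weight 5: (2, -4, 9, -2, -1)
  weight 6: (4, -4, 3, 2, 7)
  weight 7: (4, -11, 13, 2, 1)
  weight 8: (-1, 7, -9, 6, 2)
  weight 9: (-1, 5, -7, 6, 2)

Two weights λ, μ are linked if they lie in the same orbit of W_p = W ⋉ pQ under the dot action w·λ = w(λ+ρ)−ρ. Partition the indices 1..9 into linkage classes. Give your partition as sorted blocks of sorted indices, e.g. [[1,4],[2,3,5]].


D_5 Cartan matrix, 5 simple roots permuted; ρ=(1,1,1,1,1).

W_17-reps of the 9 weights in Ā_17 (same 5-coord order as C):

  [1] (2, 3, 0, 3, 5)
  [2] (2, 3, 0, 3, 5)
  [3] (2, 3, 0, 3, 5)
  [4] (0, 0, 6, 1, 3)
  [5] (0, 0, 6, 1, 3)
  [6] (2, 3, 0, 3, 5)
  [7] (2, 3, 0, 3, 5)
  [8] (0, 0, 6, 1, 3)
  [9] (0, 0, 6, 1, 3)

Partition of {1..9} into 2 W_17-dot-orbits:

[[1, 2, 3, 6, 7], [4, 5, 8, 9]]


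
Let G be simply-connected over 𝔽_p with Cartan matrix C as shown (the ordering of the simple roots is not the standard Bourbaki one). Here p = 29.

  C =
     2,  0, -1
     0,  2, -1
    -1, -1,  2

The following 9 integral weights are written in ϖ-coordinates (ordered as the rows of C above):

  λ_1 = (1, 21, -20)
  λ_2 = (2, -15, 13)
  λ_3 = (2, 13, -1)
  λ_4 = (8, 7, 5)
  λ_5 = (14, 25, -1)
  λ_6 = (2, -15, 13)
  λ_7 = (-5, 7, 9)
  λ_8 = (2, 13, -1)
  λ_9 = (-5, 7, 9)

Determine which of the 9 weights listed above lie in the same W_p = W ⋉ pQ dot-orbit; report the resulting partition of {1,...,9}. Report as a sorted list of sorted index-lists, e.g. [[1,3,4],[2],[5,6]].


Root system A_3: the 3×3 matrix C matches after relabeling.

W_29-reps of the 9 weights in Ā_29 (same 3-coord order as C):

  λ_1+ρ ↦ (17, 3, 2)
  λ_2+ρ ↦ (3, 14, 0)
  λ_3+ρ ↦ (3, 14, 0)
  λ_4+ρ ↦ (9, 8, 6)
  λ_5+ρ ↦ (3, 14, 0)
  λ_6+ρ ↦ (3, 14, 0)
  λ_7+ρ ↦ (4, 8, 6)
  λ_8+ρ ↦ (3, 14, 0)
  λ_9+ρ ↦ (4, 8, 6)

4 distinct reps among the 9 weights ⇒ 4 W_29-linkage classes:

[[1], [2, 3, 5, 6, 8], [4], [7, 9]]


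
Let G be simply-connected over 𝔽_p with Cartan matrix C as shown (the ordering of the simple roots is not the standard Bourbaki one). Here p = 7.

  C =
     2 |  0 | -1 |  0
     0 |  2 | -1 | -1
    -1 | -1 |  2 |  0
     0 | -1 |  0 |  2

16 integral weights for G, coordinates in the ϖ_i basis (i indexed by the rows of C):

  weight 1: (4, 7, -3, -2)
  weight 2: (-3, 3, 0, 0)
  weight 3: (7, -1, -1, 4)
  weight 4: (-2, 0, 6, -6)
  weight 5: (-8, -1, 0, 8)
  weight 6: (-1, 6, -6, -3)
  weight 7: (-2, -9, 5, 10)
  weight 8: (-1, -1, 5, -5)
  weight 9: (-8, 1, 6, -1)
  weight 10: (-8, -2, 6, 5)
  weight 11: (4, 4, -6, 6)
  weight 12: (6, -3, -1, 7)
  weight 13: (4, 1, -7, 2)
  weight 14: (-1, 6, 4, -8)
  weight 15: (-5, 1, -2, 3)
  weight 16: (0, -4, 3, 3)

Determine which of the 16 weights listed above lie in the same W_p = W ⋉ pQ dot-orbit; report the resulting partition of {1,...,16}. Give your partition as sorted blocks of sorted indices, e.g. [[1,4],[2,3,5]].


A_4 Cartan matrix, 4 simple roots permuted; ρ=(1,1,1,1).

Alcove-folded reps (p=7, 16 weights, presented ϖ-order):

  λ_1 → (1, 2, 1, 3)
  λ_2 → (1, 3, 1, 1)
  λ_3 → (1, 0, 1, 0)
  λ_4 → (0, 4, 2, 0)
  λ_5 → (0, 4, 2, 0)
  λ_6 → (5, 0, 0, 2)
  λ_7 → (1, 3, 1, 1)
  λ_8 → (0, 4, 2, 0)
  λ_9 → (5, 0, 0, 2)
  λ_10 → (1, 0, 1, 0)
  λ_11 → (5, 0, 0, 2)
  λ_12 → (1, 0, 1, 0)
  λ_13 → (1, 3, 1, 1)
  λ_14 → (5, 0, 0, 2)
  λ_15 → (1, 3, 1, 1)
  λ_16 → (1, 3, 1, 1)

Grouping the 16 weights by Ā_7-representative: 5 linkage classes.

[[1], [2, 7, 13, 15, 16], [3, 10, 12], [4, 5, 8], [6, 9, 11, 14]]


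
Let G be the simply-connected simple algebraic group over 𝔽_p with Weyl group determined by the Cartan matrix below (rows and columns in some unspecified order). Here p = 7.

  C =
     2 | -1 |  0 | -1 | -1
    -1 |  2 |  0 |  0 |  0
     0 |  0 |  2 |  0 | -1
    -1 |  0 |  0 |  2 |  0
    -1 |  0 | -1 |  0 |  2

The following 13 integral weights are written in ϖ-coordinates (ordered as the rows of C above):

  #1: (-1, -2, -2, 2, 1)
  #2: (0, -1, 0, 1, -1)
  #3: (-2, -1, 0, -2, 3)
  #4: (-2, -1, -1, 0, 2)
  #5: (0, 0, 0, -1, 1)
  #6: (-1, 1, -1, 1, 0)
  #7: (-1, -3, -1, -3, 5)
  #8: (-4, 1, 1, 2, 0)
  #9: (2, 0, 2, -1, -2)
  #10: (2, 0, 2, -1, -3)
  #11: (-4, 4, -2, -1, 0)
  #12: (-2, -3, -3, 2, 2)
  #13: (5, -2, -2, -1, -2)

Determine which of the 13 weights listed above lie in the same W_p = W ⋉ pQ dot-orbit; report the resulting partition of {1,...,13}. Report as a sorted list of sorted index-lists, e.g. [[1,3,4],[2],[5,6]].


D_5 Cartan matrix, 5 simple roots permuted; ρ=(1,1,1,1,1).

λ_j+ρ reflected into Ā_7 (⟨·,θ^∨⟩≤7); 5-tuples as given:

  1: (1, 0, 1, 2, 0)
  2: (1, 0, 1, 2, 0)
  3: (1, 1, 1, 0, 1)
  4: (0, 1, 0, 0, 2)
  5: (1, 1, 1, 0, 1)
  6: (0, 2, 0, 2, 1)
  7: (0, 2, 0, 2, 1)
  8: (0, 1, 0, 0, 2)
  9: (1, 1, 1, 0, 1)
  10: (1, 1, 1, 0, 1)
  11: (0, 1, 0, 0, 2)
  12: (0, 1, 0, 0, 2)
  13: (1, 1, 1, 0, 1)

The 13 indices split into 4 linkage classes (same alcove rep ⇔ same W_7-dot-orbit):

[[1, 2], [3, 5, 9, 10, 13], [4, 8, 11, 12], [6, 7]]


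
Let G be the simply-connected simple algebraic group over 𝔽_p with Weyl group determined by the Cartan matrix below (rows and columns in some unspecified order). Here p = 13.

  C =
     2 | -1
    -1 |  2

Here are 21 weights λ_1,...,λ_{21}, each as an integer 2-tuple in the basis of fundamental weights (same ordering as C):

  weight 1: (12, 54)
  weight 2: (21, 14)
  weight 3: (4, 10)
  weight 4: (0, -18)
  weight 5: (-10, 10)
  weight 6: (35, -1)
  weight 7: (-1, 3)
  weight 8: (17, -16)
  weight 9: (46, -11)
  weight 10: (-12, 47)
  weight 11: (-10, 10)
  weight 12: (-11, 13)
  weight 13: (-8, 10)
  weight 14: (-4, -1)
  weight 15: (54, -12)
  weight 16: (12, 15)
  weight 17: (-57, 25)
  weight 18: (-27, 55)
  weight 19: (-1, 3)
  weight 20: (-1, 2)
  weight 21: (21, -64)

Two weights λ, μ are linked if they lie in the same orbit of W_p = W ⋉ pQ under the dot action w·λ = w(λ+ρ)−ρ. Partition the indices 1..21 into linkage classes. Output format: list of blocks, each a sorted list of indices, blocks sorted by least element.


Type A_2, rank 2, |W|=6; reorder rows/cols to standard.

λ_j+ρ reflected into Ā_13 (⟨·,θ^∨⟩≤13); 2-tuples as given:

  λ_1 → (0, 3) · λ_2 → (9, 2) · λ_3 → (2, 8) · λ_4 → (9, 3) · λ_5 → (9, 2) · λ_6 → (0, 3) · λ_7 → (0, 4) · λ_8 → (2, 8) · λ_9 → (2, 8) · λ_10 → (9, 2) · λ_11 → (9, 2) · λ_12 → (9, 3) · λ_13 → (7, 4) · λ_14 → (0, 3) · λ_15 → (2, 8) · λ_16 → (0, 3) · λ_17 → (0, 4) · λ_18 → (0, 4) · λ_19 → (0, 4) · λ_20 → (0, 3) · λ_21 → (9, 2)

These 21 weights hit 6 W_13-dot-orbits; sizes (5, 5, 4, 2, 4, 1):

[[1, 6, 14, 16, 20], [2, 5, 10, 11, 21], [3, 8, 9, 15], [4, 12], [7, 17, 18, 19], [13]]


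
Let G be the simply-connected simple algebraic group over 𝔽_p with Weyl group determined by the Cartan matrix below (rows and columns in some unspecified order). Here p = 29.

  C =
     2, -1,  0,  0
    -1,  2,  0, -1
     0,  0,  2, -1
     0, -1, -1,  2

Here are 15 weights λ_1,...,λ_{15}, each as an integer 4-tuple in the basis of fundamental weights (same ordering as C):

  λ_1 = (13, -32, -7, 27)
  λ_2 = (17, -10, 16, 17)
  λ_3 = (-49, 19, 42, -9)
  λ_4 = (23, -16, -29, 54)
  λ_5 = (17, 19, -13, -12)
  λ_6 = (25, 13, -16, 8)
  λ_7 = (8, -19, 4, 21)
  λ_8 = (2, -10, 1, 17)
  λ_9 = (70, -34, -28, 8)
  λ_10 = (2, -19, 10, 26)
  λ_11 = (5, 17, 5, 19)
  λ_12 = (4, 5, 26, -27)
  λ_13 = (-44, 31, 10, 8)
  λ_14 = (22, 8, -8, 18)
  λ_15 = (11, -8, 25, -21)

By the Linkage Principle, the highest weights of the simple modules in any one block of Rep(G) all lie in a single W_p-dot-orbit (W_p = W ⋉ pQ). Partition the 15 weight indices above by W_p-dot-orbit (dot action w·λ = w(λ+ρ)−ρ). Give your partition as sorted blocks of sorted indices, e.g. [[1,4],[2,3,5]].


A_4 Cartan matrix, 4 simple roots permuted; ρ=(1,1,1,1).

W_29-reps of the 15 weights in Ā_29 (same 4-coord order as C):

  λ_1 → (15, 5, 1, 6) · λ_2 → (6, 3, 2, 9) · λ_3 → (1, 6, 12, 3) · λ_4 → (15, 5, 1, 6) · λ_5 → (6, 3, 2, 9) · λ_6 → (6, 3, 6, 5) · λ_7 → (9, 9, 5, 4) · λ_8 → (6, 3, 2, 9) · λ_9 → (9, 9, 5, 4) · λ_10 → (6, 3, 2, 9) · λ_11 → (6, 3, 6, 5) · λ_12 → (15, 5, 1, 6) · λ_13 → (6, 3, 2, 9) · λ_14 → (1, 6, 12, 3) · λ_15 → (15, 5, 1, 6)

Grouping the 15 weights by Ā_29-representative: 5 linkage classes.

[[1, 4, 12, 15], [2, 5, 8, 10, 13], [3, 14], [6, 11], [7, 9]]


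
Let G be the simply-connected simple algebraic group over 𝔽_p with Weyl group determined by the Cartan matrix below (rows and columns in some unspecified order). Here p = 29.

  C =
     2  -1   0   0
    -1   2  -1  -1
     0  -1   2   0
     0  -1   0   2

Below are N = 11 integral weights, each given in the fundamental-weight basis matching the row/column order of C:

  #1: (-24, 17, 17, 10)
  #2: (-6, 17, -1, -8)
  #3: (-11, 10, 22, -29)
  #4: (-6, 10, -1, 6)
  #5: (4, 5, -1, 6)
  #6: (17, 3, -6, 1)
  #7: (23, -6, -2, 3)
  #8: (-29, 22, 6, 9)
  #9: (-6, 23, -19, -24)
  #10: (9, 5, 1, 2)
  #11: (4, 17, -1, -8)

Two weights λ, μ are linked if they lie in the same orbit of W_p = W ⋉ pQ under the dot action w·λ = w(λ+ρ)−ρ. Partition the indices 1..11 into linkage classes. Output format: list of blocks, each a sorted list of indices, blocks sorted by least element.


Type D_4, rank 4, |W|=192; reorder rows/cols to standard.

Each λ_j+ρ reduced to Ā_29; 4-tuples below use C's row order:

    [1] (5, 6, 0, 7)
    [2] (5, 6, 0, 7)
    [3] (17, 1, 4, 1)
    [4] (5, 6, 0, 7)
    [5] (5, 6, 0, 7)
    [6] (17, 1, 4, 1)
    [7] (17, 1, 4, 1)
    [8] (17, 1, 4, 1)
    [9] (17, 1, 4, 1)
    [10] (10, 6, 2, 3)
    [11] (5, 6, 0, 7)

The 11 indices split into 3 linkage classes (same alcove rep ⇔ same W_29-dot-orbit):

[[1, 2, 4, 5, 11], [3, 6, 7, 8, 9], [10]]


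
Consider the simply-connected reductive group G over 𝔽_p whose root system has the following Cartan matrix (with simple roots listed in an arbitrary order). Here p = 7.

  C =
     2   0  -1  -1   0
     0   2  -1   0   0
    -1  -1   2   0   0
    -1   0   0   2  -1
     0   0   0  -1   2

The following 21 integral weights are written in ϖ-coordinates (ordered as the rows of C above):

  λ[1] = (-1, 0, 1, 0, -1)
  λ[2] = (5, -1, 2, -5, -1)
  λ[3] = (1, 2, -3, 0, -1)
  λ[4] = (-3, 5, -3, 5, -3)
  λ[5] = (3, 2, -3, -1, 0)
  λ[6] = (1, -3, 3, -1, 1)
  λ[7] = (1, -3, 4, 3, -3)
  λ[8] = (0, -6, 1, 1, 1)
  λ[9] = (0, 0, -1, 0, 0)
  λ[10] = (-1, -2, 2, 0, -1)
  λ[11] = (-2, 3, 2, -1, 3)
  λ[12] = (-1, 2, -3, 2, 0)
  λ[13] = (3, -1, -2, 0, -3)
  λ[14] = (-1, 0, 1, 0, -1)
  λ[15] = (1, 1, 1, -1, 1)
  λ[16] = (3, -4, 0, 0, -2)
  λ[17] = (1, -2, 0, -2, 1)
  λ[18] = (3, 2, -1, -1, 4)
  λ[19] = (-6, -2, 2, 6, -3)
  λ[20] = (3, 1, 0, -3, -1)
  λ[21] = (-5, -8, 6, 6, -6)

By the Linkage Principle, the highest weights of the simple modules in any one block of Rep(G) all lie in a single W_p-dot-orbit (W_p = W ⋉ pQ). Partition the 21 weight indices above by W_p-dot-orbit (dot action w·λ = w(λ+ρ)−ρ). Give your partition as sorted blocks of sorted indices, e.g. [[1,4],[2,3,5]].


A_5 Cartan matrix, 5 simple roots permuted; ρ=(1,1,1,1,1).

Ā_7 reps of the 21 weights (A_5, coords as presented):

  λ_1 → (0, 1, 2, 1, 0) · λ_2 → (2, 2, 1, 0, 2) · λ_3 → (0, 1, 2, 1, 0) · λ_4 → (2, 1, 2, 0, 1) · λ_5 → (2, 1, 2, 0, 1) · λ_6 → (2, 1, 2, 0, 1) · λ_7 → (2, 2, 1, 0, 2) · λ_8 → (2, 2, 1, 0, 2) · λ_9 → (1, 1, 0, 1, 1) · λ_10 → (0, 1, 2, 1, 0) · λ_11 → (0, 1, 2, 1, 0) · λ_12 → (2, 1, 0, 1, 1) · λ_13 → (2, 1, 0, 1, 1) · λ_14 → (0, 1, 2, 1, 0) · λ_15 → (2, 1, 2, 0, 1) · λ_16 → (2, 1, 2, 0, 1) · λ_17 → (1, 1, 0, 1, 1) · λ_18 → (2, 0, 2, 0, 0) · λ_19 → (2, 2, 1, 0, 2) · λ_20 → (2, 2, 1, 0, 2) · λ_21 → (2, 0, 2, 0, 0)

Linkage partition of the 21 weights (6 classes, p=7):

[[1, 3, 10, 11, 14], [2, 7, 8, 19, 20], [4, 5, 6, 15, 16], [9, 17], [12, 13], [18, 21]]


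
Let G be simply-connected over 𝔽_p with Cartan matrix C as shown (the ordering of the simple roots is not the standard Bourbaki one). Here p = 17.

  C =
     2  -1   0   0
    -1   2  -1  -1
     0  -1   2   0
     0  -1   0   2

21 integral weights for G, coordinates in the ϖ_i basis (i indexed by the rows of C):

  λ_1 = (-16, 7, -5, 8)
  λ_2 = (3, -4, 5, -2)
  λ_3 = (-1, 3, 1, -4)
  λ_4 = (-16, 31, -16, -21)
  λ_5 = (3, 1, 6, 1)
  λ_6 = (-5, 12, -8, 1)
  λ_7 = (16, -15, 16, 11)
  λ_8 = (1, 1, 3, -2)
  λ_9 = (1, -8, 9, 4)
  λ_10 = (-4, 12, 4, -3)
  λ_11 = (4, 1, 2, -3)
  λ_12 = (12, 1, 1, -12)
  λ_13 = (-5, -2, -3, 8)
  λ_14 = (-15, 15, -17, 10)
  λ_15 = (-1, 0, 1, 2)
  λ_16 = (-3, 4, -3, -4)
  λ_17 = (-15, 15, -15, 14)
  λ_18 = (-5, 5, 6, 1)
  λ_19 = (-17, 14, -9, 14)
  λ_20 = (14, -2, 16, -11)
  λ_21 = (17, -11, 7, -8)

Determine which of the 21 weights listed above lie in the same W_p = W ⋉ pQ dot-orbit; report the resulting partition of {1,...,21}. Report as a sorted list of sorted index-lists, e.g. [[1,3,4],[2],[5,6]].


Cartan matrix: type D_4 (|W|=192); un-permuting the 4 rows.

Alcove-folded reps (p=17, 21 weights, presented ϖ-order):

  1: (4, 2, 7, 2)
  2: (0, 1, 2, 3)
  3: (0, 1, 2, 3)
  4: (0, 2, 0, 1)
  5: (4, 2, 7, 2)
  6: (4, 2, 7, 2)
  7: (0, 2, 0, 1)
  8: (2, 1, 4, 1)
  9: (5, 0, 3, 2)
  10: (2, 1, 4, 1)
  11: (5, 0, 3, 2)
  12: (4, 2, 7, 2)
  13: (2, 1, 4, 1)
  14: (0, 1, 2, 3)
  15: (0, 1, 2, 3)
  16: (0, 2, 0, 1)
  17: (0, 2, 0, 1)
  18: (4, 2, 7, 2)
  19: (2, 1, 4, 1)
  20: (0, 1, 2, 3)
  21: (1, 0, 7, 8)

The 21 indices split into 6 linkage classes (same alcove rep ⇔ same W_17-dot-orbit):

[[1, 5, 6, 12, 18], [2, 3, 14, 15, 20], [4, 7, 16, 17], [8, 10, 13, 19], [9, 11], [21]]


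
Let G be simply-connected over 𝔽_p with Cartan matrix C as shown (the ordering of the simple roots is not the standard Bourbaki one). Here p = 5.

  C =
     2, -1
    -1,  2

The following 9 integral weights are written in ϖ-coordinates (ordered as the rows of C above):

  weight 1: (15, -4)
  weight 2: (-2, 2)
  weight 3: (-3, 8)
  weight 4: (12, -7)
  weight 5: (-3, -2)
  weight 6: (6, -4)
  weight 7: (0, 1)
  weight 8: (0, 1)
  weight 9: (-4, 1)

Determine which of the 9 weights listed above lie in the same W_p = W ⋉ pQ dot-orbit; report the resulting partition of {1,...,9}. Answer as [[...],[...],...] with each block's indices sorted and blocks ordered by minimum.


C ↔ A_2 under row/col permutation; |W(A_2)| = 6.

λ_j+ρ reflected into Ā_5 (⟨·,θ^∨⟩≤5); 2-tuples as given:

  λ_1+ρ ↦ (2, 1);  λ_2+ρ ↦ (1, 2);  λ_3+ρ ↦ (2, 1);  λ_4+ρ ↦ (2, 1);  λ_5+ρ ↦ (1, 2);  λ_6+ρ ↦ (2, 1);  λ_7+ρ ↦ (1, 2);  λ_8+ρ ↦ (1, 2);  λ_9+ρ ↦ (2, 1)

Linkage partition of the 9 weights (2 classes, p=5):

[[1, 3, 4, 6, 9], [2, 5, 7, 8]]


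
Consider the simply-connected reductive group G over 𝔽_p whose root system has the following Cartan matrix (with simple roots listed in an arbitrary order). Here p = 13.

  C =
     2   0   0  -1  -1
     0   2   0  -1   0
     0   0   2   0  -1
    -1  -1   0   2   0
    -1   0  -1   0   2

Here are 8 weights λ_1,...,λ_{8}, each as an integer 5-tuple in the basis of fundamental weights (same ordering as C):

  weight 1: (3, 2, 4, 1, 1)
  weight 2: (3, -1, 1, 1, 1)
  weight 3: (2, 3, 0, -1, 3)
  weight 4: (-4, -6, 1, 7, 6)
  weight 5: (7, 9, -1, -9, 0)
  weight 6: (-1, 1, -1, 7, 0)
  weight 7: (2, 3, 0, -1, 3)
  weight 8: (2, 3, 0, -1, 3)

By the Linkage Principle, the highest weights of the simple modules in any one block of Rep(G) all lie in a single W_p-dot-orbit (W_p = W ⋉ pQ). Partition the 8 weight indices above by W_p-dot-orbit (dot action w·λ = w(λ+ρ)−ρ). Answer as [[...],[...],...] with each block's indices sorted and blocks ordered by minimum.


A_5 Cartan matrix, 5 simple roots permuted; ρ=(1,1,1,1,1).

Alcove-folded reps (p=13, 8 weights, presented ϖ-order):

  λ_1 → (4, 0, 2, 2, 2) · λ_2 → (4, 0, 2, 2, 2) · λ_3 → (3, 4, 1, 0, 4) · λ_4 → (3, 4, 1, 0, 4) · λ_5 → (0, 2, 0, 8, 1) · λ_6 → (0, 2, 0, 8, 1) · λ_7 → (3, 4, 1, 0, 4) · λ_8 → (3, 4, 1, 0, 4)

Linkage partition of the 8 weights (3 classes, p=13):

[[1, 2], [3, 4, 7, 8], [5, 6]]


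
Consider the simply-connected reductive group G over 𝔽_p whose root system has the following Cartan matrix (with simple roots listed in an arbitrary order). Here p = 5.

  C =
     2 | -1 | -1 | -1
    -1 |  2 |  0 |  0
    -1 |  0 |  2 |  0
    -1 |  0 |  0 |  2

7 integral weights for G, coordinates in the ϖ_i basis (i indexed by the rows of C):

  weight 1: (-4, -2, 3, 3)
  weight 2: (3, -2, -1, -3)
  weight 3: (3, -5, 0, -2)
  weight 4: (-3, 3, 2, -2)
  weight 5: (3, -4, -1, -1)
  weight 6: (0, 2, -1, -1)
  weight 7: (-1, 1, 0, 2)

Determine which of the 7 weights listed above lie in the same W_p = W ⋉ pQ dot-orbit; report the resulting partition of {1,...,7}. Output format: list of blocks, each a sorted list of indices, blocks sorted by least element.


D_4 Cartan matrix, 4 simple roots permuted; ρ=(1,1,1,1).

Ā_5 reps of the 7 weights (D_4, coords as presented):

    [1] (1, 3, 0, 0)
    [2] (1, 1, 0, 2)
    [3] (1, 3, 0, 0)
    [4] (1, 1, 0, 2)
    [5] (1, 3, 0, 0)
    [6] (1, 3, 0, 0)
    [7] (1, 1, 0, 2)

The 7 indices split into 2 linkage classes (same alcove rep ⇔ same W_5-dot-orbit):

[[1, 3, 5, 6], [2, 4, 7]]


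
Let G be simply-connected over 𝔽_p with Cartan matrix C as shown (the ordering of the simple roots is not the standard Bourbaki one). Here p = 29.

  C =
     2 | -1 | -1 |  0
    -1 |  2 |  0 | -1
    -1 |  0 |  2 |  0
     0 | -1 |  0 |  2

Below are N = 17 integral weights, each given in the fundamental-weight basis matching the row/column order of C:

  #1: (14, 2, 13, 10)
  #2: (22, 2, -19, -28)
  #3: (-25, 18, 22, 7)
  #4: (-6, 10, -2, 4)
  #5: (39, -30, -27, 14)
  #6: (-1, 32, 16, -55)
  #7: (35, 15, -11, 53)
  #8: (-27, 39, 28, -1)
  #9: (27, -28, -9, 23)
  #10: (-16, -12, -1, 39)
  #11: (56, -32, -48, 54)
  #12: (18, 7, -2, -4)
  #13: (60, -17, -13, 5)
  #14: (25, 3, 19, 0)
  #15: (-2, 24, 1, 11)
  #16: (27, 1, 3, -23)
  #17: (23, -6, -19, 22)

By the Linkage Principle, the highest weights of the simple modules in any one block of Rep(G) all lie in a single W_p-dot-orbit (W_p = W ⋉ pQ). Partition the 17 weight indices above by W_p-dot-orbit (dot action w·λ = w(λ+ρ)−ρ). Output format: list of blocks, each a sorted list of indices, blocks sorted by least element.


Root system A_4: the 4×4 matrix C matches after relabeling.

Ā_29 reps of the 17 weights (A_4, coords as presented):

    1: (15, 0, 0, 3)
    2: (18, 5, 1, 3)
    3: (18, 5, 1, 3)
    4: (1, 5, 5, 5)
    5: (15, 0, 0, 3)
    6: (0, 4, 17, 4)
    7: (3, 9, 7, 4)
    8: (15, 0, 0, 3)
    9: (7, 17, 1, 3)
    10: (15, 0, 0, 3)
    11: (18, 5, 1, 3)
    12: (18, 5, 1, 3)
    13: (3, 9, 7, 4)
    14: (7, 17, 1, 3)
    15: (7, 17, 1, 3)
    16: (7, 17, 1, 3)
    17: (1, 5, 5, 5)

Linkage partition of the 17 weights (6 classes, p=29):

[[1, 5, 8, 10], [2, 3, 11, 12], [4, 17], [6], [7, 13], [9, 14, 15, 16]]


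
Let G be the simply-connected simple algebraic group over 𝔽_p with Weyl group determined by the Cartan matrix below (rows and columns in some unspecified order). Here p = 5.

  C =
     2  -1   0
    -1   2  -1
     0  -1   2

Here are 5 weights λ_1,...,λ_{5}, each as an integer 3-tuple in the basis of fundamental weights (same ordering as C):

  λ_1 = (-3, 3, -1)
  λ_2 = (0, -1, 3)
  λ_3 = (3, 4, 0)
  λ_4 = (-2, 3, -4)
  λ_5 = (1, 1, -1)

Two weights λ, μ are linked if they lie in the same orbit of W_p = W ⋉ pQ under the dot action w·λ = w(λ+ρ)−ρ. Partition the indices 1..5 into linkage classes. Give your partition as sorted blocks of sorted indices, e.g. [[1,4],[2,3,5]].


Root system A_3: the 3×3 matrix C matches after relabeling.

Alcove-folded reps (p=5, 5 weights, presented ϖ-order):

  [1] (2, 2, 0);  [2] (1, 0, 4);  [3] (1, 0, 4);  [4] (1, 0, 3);  [5] (2, 2, 0)

The 5 indices split into 3 linkage classes (same alcove rep ⇔ same W_5-dot-orbit):

[[1, 5], [2, 3], [4]]


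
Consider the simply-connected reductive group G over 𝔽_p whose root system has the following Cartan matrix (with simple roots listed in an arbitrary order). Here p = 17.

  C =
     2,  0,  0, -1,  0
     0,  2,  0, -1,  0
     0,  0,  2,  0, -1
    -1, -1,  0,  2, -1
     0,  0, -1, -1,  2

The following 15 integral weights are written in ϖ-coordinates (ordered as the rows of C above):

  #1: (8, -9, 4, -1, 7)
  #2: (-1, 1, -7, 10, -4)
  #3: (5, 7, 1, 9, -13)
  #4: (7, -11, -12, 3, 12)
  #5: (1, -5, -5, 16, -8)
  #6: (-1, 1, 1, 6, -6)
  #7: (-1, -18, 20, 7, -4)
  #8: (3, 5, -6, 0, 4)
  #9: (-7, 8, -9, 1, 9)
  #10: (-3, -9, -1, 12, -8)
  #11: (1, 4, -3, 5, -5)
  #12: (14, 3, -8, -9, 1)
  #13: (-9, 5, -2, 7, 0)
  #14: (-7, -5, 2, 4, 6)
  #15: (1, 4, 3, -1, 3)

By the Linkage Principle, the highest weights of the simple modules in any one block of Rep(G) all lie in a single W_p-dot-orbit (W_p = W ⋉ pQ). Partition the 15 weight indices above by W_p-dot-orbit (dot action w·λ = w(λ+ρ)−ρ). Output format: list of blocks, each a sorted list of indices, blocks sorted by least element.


Cartan matrix: type D_5 (|W|=1920); un-permuting the 5 rows.

W_17-reps of the 15 weights in Ā_17 (same 5-coord order as C):

    λ_1+ρ ↦ (1, 0, 0, 3, 5)
    λ_2+ρ ↦ (0, 2, 3, 2, 2)
    λ_3+ρ ↦ (1, 1, 3, 4, 2)
    λ_4+ρ ↦ (0, 2, 3, 2, 2)
    λ_5+ρ ↦ (0, 2, 3, 2, 2)
    λ_6+ρ ↦ (0, 2, 3, 2, 2)
    λ_7+ρ ↦ (1, 0, 0, 3, 5)
    λ_8+ρ ↦ (4, 6, 5, 1, 0)
    λ_9+ρ ↦ (2, 5, 4, 0, 2)
    λ_10+ρ ↦ (0, 2, 3, 2, 2)
    λ_11+ρ ↦ (2, 5, 4, 0, 2)
    λ_12+ρ ↦ (2, 5, 4, 0, 2)
    λ_13+ρ ↦ (8, 6, 1, 0, 0)
    λ_14+ρ ↦ (1, 1, 3, 4, 2)
    λ_15+ρ ↦ (2, 5, 4, 0, 2)

Grouping the 15 weights by Ā_17-representative: 6 linkage classes.

[[1, 7], [2, 4, 5, 6, 10], [3, 14], [8], [9, 11, 12, 15], [13]]


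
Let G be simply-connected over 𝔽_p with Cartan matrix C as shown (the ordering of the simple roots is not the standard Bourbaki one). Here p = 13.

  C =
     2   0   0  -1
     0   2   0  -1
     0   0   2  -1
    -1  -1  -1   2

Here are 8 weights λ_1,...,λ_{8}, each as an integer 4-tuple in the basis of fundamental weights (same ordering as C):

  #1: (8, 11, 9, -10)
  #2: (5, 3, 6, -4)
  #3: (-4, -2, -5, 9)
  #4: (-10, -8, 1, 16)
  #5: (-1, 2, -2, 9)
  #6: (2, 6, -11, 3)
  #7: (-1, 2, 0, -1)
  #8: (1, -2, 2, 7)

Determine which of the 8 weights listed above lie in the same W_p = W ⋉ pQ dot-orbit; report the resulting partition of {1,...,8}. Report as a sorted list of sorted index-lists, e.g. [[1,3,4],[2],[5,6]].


Root system D_4: the 4×4 matrix C matches after relabeling.

Alcove-folded reps (p=13, 8 weights, presented ϖ-order):

  λ_1 → (0, 3, 1, 0) · λ_2 → (3, 1, 4, 2) · λ_3 → (3, 1, 4, 2) · λ_4 → (3, 1, 4, 2) · λ_5 → (0, 3, 1, 0) · λ_6 → (3, 1, 4, 2) · λ_7 → (0, 3, 1, 0) · λ_8 → (2, 1, 3, 0)

These 8 weights hit 3 W_13-dot-orbits; sizes (3, 4, 1):

[[1, 5, 7], [2, 3, 4, 6], [8]]


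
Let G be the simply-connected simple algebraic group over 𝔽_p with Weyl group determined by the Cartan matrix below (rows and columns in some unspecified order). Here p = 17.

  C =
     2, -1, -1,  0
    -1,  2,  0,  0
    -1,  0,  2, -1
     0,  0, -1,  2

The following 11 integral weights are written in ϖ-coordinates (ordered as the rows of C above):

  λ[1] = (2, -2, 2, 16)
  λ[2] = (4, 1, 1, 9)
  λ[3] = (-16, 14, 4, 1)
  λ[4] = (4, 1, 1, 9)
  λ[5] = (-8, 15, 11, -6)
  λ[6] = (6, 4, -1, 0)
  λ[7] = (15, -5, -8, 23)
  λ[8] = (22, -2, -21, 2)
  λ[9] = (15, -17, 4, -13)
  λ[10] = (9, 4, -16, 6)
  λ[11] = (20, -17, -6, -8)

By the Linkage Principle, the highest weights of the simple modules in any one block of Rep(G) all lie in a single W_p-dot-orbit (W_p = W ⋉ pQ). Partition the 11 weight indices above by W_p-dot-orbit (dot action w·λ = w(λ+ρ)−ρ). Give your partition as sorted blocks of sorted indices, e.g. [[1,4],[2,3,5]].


Root system A_4: the 4×4 matrix C matches after relabeling.

Ā_17 reps of the 11 weights (A_4, coords as presented):

  [1] (3, 2, 0, 11)
  [2] (5, 0, 2, 8)
  [3] (5, 0, 2, 8)
  [4] (5, 0, 2, 8)
  [5] (7, 5, 0, 1)
  [6] (7, 5, 0, 1)
  [7] (7, 5, 0, 1)
  [8] (3, 2, 0, 11)
  [9] (7, 5, 0, 1)
  [10] (5, 0, 2, 8)
  [11] (7, 5, 0, 1)

Linkage partition of the 11 weights (3 classes, p=17):

[[1, 8], [2, 3, 4, 10], [5, 6, 7, 9, 11]]


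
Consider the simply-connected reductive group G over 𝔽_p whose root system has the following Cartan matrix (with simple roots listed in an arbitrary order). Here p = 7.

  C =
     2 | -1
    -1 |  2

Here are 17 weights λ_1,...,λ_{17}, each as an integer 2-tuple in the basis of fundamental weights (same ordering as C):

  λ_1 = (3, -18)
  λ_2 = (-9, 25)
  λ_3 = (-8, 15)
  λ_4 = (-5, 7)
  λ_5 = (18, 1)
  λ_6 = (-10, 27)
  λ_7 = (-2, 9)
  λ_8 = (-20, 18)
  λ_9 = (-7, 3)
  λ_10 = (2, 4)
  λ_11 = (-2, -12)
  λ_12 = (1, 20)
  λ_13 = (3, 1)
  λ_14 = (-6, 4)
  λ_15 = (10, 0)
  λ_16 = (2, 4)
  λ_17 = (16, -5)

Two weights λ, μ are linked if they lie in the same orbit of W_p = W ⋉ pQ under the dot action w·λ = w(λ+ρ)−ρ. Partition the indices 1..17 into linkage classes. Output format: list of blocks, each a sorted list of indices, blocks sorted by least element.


Dynkin diagram of C (from the 2 off-diagonal −1 entries): A_2.

λ_j+ρ reflected into Ā_7 (⟨·,θ^∨⟩≤7); 2-tuples as given:

  [1] (3, 3) · [2] (4, 2) · [3] (0, 2) · [4] (3, 3) · [5] (2, 0) · [6] (5, 0) · [7] (2, 4) · [8] (0, 2) · [9] (4, 2) · [10] (2, 4) · [11] (2, 4) · [12] (2, 0) · [13] (4, 2) · [14] (5, 0) · [15] (2, 4) · [16] (2, 4) · [17] (3, 3)

These 17 weights hit 6 W_7-dot-orbits; sizes (3, 3, 2, 2, 2, 5):

[[1, 4, 17], [2, 9, 13], [3, 8], [5, 12], [6, 14], [7, 10, 11, 15, 16]]


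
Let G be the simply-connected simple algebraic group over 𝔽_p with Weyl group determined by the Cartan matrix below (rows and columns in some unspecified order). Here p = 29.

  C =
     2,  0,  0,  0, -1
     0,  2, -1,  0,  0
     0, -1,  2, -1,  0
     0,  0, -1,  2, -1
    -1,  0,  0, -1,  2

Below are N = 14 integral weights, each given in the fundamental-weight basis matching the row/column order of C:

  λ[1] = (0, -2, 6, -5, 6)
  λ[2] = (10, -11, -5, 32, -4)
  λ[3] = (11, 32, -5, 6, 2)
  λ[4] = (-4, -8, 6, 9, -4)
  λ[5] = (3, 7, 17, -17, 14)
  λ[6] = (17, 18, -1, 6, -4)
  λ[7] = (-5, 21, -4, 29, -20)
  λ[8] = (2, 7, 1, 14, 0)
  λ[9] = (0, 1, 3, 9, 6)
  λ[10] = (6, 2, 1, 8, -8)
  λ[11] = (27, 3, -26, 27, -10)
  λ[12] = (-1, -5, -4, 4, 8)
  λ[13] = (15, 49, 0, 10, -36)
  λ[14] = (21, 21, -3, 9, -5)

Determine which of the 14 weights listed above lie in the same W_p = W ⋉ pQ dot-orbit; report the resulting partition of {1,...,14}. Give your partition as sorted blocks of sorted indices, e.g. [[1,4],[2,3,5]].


Cartan matrix: type A_5 (|W|=720); un-permuting the 5 rows.

Folding the 14 weights λ_j+ρ into Ā_29 (reps in the given 5-coord order):

  λ_1+ρ ↦ (1, 1, 2, 4, 3) · λ_2+ρ ↦ (3, 8, 2, 15, 1) · λ_3+ρ ↦ (3, 7, 0, 4, 3) · λ_4+ρ ↦ (3, 7, 0, 4, 3) · λ_5+ρ ↦ (3, 8, 2, 15, 1) · λ_6+ρ ↦ (3, 7, 0, 4, 3) · λ_7+ρ ↦ (1, 1, 2, 4, 3) · λ_8+ρ ↦ (3, 8, 2, 15, 1) · λ_9+ρ ↦ (1, 2, 4, 10, 7) · λ_10+ρ ↦ (0, 3, 2, 2, 7) · λ_11+ρ ↦ (1, 1, 2, 4, 3) · λ_12+ρ ↦ (0, 3, 2, 2, 7) · λ_13+ρ ↦ (1, 2, 4, 10, 7) · λ_14+ρ ↦ (1, 1, 2, 4, 3)

5 distinct reps among the 14 weights ⇒ 5 W_29-linkage classes:

[[1, 7, 11, 14], [2, 5, 8], [3, 4, 6], [9, 13], [10, 12]]


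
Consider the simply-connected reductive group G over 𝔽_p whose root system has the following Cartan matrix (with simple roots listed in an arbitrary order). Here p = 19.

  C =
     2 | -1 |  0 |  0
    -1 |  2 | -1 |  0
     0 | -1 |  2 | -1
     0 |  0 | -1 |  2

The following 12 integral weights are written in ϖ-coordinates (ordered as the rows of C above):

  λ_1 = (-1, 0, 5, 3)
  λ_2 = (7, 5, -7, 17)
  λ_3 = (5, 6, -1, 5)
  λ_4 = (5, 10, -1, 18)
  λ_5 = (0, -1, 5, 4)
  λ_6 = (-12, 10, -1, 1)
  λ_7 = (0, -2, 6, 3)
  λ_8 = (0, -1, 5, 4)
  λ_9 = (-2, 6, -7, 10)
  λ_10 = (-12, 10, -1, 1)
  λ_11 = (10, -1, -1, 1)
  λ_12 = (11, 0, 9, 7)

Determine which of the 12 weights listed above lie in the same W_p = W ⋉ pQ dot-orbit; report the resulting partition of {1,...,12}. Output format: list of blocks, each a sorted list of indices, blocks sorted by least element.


Cartan matrix: type A_4 (|W|=120); un-permuting the 4 rows.

Alcove-folded reps (p=19, 12 weights, presented ϖ-order):

  λ_1 → (0, 1, 6, 4) · λ_2 → (1, 0, 6, 5) · λ_3 → (6, 7, 0, 6) · λ_4 → (11, 0, 0, 2) · λ_5 → (1, 0, 6, 5) · λ_6 → (11, 0, 0, 2) · λ_7 → (0, 1, 6, 4) · λ_8 → (1, 0, 6, 5) · λ_9 → (1, 0, 6, 5) · λ_10 → (11, 0, 0, 2) · λ_11 → (11, 0, 0, 2) · λ_12 → (0, 1, 6, 4)

4 distinct reps among the 12 weights ⇒ 4 W_19-linkage classes:

[[1, 7, 12], [2, 5, 8, 9], [3], [4, 6, 10, 11]]


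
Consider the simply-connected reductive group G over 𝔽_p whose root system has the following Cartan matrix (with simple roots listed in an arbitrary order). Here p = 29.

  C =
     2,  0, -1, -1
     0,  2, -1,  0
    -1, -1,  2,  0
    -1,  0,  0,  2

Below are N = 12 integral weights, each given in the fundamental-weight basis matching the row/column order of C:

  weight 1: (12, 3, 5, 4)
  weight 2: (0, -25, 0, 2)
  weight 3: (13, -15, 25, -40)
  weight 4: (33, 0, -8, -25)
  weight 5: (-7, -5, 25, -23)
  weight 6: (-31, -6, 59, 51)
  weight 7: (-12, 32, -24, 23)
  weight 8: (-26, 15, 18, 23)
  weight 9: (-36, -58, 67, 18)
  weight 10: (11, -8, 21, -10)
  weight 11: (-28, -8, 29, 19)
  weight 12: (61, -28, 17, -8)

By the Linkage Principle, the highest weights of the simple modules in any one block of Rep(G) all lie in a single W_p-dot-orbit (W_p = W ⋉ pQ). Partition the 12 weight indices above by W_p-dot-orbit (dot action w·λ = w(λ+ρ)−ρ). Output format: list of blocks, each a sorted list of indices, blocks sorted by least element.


Dynkin diagram of C (from the 6 off-diagonal −1 entries): A_4.

Each λ_j+ρ reduced to Ā_29; 4-tuples below use C's row order:

  [1] (13, 4, 6, 5);  [2] (3, 1, 1, 19);  [3] (12, 10, 3, 3);  [4] (3, 1, 1, 19);  [5] (16, 2, 4, 6);  [6] (3, 1, 1, 19);  [7] (13, 4, 6, 5);  [8] (13, 4, 6, 5);  [9] (13, 4, 6, 5);  [10] (3, 2, 15, 4);  [11] (16, 2, 4, 6);  [12] (3, 2, 15, 4)

Partition of {1..12} into 5 W_29-dot-orbits:

[[1, 7, 8, 9], [2, 4, 6], [3], [5, 11], [10, 12]]
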